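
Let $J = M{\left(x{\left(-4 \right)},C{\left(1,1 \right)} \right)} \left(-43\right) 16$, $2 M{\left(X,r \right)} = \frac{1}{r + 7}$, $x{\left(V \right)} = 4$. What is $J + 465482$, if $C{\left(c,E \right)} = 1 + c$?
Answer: $\frac{4188994}{9} \approx 4.6544 \cdot 10^{5}$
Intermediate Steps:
$M{\left(X,r \right)} = \frac{1}{2 \left(7 + r\right)}$ ($M{\left(X,r \right)} = \frac{1}{2 \left(r + 7\right)} = \frac{1}{2 \left(7 + r\right)}$)
$J = - \frac{344}{9}$ ($J = \frac{1}{2 \left(7 + \left(1 + 1\right)\right)} \left(-43\right) 16 = \frac{1}{2 \left(7 + 2\right)} \left(-43\right) 16 = \frac{1}{2 \cdot 9} \left(-43\right) 16 = \frac{1}{2} \cdot \frac{1}{9} \left(-43\right) 16 = \frac{1}{18} \left(-43\right) 16 = \left(- \frac{43}{18}\right) 16 = - \frac{344}{9} \approx -38.222$)
$J + 465482 = - \frac{344}{9} + 465482 = \frac{4188994}{9}$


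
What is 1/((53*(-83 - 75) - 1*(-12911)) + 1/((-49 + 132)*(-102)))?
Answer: 8466/38410241 ≈ 0.00022041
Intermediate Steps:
1/((53*(-83 - 75) - 1*(-12911)) + 1/((-49 + 132)*(-102))) = 1/((53*(-158) + 12911) + 1/(83*(-102))) = 1/((-8374 + 12911) + 1/(-8466)) = 1/(4537 - 1/8466) = 1/(38410241/8466) = 8466/38410241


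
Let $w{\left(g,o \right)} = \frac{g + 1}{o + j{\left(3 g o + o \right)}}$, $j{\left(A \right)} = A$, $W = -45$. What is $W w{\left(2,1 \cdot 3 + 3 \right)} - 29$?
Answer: $- \frac{509}{16} \approx -31.813$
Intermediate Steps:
$w{\left(g,o \right)} = \frac{1 + g}{2 o + 3 g o}$ ($w{\left(g,o \right)} = \frac{g + 1}{o + \left(3 g o + o\right)} = \frac{1 + g}{o + \left(3 g o + o\right)} = \frac{1 + g}{o + \left(o + 3 g o\right)} = \frac{1 + g}{2 o + 3 g o}$)
$W w{\left(2,1 \cdot 3 + 3 \right)} - 29 = - 45 \frac{1 + 2}{\left(1 \cdot 3 + 3\right) \left(2 + 3 \cdot 2\right)} - 29 = - 45 \frac{1}{3 + 3} \frac{1}{2 + 6} \cdot 3 - 29 = - 45 \cdot \frac{1}{6} \cdot \frac{1}{8} \cdot 3 - 29 = \left(-45\right) \frac{1}{16} - 29 = - \frac{45}{16} - 29 = - \frac{509}{16}$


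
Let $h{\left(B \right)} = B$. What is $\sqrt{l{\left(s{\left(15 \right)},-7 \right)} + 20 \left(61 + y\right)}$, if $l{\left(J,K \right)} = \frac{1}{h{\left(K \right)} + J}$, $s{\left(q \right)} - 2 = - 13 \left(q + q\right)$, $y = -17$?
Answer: $\frac{\sqrt{137301605}}{395} \approx 29.665$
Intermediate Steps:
$s{\left(q \right)} = 2 - 26 q$ ($s{\left(q \right)} = 2 - 13 \left(q + q\right) = 2 - 13 \cdot 2 q = 2 - 26 q$)
$l{\left(J,K \right)} = \frac{1}{J + K}$ ($l{\left(J,K \right)} = \frac{1}{K + J} = \frac{1}{J + K}$)
$\sqrt{l{\left(s{\left(15 \right)},-7 \right)} + 20 \left(61 + y\right)} = \sqrt{\frac{1}{\left(2 - 390\right) - 7} + 20 \left(61 - 17\right)} = \sqrt{\frac{1}{\left(2 - 390\right) - 7} + 20 \cdot 44} = \sqrt{\frac{1}{-388 - 7} + 880} = \sqrt{\frac{1}{-395} + 880} = \sqrt{- \frac{1}{395} + 880} = \sqrt{\frac{347599}{395}} = \frac{\sqrt{137301605}}{395}$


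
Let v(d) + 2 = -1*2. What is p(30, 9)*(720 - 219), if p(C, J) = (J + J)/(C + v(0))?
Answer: 4509/13 ≈ 346.85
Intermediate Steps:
v(d) = -4 (v(d) = -2 - 1*2 = -2 - 2 = -4)
p(C, J) = 2*J/(-4 + C) (p(C, J) = (J + J)/(C - 4) = (2*J)/(-4 + C) = 2*J/(-4 + C))
p(30, 9)*(720 - 219) = (2*9/(-4 + 30))*(720 - 219) = (2*9/26)*501 = (2*9*(1/26))*501 = (9/13)*501 = 4509/13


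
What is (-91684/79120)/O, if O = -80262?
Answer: 22921/1587582360 ≈ 1.4438e-5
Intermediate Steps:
(-91684/79120)/O = -91684/79120/(-80262) = -91684*1/79120*(-1/80262) = -22921/19780*(-1/80262) = 22921/1587582360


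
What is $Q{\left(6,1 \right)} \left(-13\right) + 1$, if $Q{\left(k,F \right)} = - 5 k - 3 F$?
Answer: $430$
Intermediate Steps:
$Q{\left(6,1 \right)} \left(-13\right) + 1 = \left(\left(-5\right) 6 - 3\right) \left(-13\right) + 1 = \left(-30 - 3\right) \left(-13\right) + 1 = \left(-33\right) \left(-13\right) + 1 = 429 + 1 = 430$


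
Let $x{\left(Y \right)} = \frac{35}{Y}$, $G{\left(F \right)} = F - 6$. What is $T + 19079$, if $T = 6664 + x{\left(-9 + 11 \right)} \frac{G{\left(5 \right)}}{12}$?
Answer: $\frac{617797}{24} \approx 25742.0$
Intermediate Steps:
$G{\left(F \right)} = -6 + F$ ($G{\left(F \right)} = F - 6 = -6 + F$)
$T = \frac{159901}{24}$ ($T = 6664 + \frac{35}{-9 + 11} \frac{-6 + 5}{12} = 6664 + \frac{35}{2} \left(\left(-1\right) \frac{1}{12}\right) = 6664 + 35 \cdot \frac{1}{2} \left(- \frac{1}{12}\right) = 6664 + \frac{35}{2} \left(- \frac{1}{12}\right) = 6664 - \frac{35}{24} = \frac{159901}{24} \approx 6662.5$)
$T + 19079 = \frac{159901}{24} + 19079 = \frac{617797}{24}$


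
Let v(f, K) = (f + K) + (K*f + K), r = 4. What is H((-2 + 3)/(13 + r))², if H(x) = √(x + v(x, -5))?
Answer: -173/17 ≈ -10.176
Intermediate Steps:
v(f, K) = f + 2*K + K*f (v(f, K) = (K + f) + (K + K*f) = f + 2*K + K*f)
H(x) = √(-10 - 3*x) (H(x) = √(x + (x + 2*(-5) - 5*x)) = √(x + (x - 10 - 5*x)) = √(x + (-10 - 4*x)) = √(-10 - 3*x))
H((-2 + 3)/(13 + r))² = (√(-10 - 3*(-2 + 3)/(13 + 4)))² = (√(-10 - 3/17))² = (√(-173/17))² = (I*√2941/17)² = -173/17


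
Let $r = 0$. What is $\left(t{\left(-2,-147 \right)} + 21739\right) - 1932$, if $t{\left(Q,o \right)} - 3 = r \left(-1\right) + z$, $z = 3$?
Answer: $19813$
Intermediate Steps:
$t{\left(Q,o \right)} = 6$ ($t{\left(Q,o \right)} = 3 + \left(0 \left(-1\right) + 3\right) = 3 + \left(0 + 3\right) = 3 + 3 = 6$)
$\left(t{\left(-2,-147 \right)} + 21739\right) - 1932 = \left(6 + 21739\right) - 1932 = 21745 - 1932 = 19813$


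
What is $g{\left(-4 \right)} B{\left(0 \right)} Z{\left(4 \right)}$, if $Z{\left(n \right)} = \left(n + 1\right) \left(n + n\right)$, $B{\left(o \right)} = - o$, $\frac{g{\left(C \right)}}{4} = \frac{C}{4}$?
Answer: $0$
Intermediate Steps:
$g{\left(C \right)} = C$ ($g{\left(C \right)} = 4 \frac{C}{4} = C$)
$Z{\left(n \right)} = 2 n \left(1 + n\right)$ ($Z{\left(n \right)} = \left(1 + n\right) 2 n = 2 n \left(1 + n\right)$)
$g{\left(-4 \right)} B{\left(0 \right)} Z{\left(4 \right)} = - 4 \left(\left(-1\right) 0\right) 2 \cdot 4 \left(1 + 4\right) = \left(-4\right) 0 \cdot 2 \cdot 4 \cdot 5 = 0 \cdot 40 = 0$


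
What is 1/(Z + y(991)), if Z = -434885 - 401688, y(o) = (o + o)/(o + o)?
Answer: -1/836572 ≈ -1.1954e-6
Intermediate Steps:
y(o) = 1 (y(o) = (2*o)/((2*o)) = (2*o)*(1/(2*o)) = 1)
Z = -836573
1/(Z + y(991)) = 1/(-836573 + 1) = 1/(-836572) = -1/836572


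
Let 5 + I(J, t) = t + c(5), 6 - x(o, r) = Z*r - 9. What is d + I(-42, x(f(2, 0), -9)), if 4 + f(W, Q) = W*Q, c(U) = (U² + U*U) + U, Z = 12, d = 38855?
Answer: 39028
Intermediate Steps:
c(U) = U + 2*U² (c(U) = (U² + U²) + U = 2*U² + U = U + 2*U²)
f(W, Q) = -4 + Q*W (f(W, Q) = -4 + W*Q = -4 + Q*W)
x(o, r) = 15 - 12*r (x(o, r) = 6 - (12*r - 9) = 6 - (-9 + 12*r) = 6 + (9 - 12*r) = 15 - 12*r)
I(J, t) = 50 + t (I(J, t) = -5 + (t + 5*(1 + 2*5)) = -5 + (t + 5*(1 + 10)) = -5 + (t + 5*11) = -5 + (t + 55) = -5 + (55 + t) = 50 + t)
d + I(-42, x(f(2, 0), -9)) = 38855 + (50 + (15 - 12*(-9))) = 38855 + (50 + (15 + 108)) = 38855 + (50 + 123) = 38855 + 173 = 39028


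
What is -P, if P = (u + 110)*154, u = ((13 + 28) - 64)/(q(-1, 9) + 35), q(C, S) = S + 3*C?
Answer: -690998/41 ≈ -16854.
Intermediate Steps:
u = -23/41 (u = ((13 + 28) - 64)/((9 + 3*(-1)) + 35) = (41 - 64)/((9 - 3) + 35) = -23/(6 + 35) = -23/41 ≈ -0.56098)
P = 690998/41 (P = (-23/41 + 110)*154 = (4487/41)*154 = 690998/41 ≈ 16854.)
-P = -1*690998/41 = -690998/41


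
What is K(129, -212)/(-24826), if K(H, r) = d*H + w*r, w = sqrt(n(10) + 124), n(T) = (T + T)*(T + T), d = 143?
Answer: -18447/24826 + 212*sqrt(131)/12413 ≈ -0.54757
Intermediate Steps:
n(T) = 4*T**2 (n(T) = (2*T)*(2*T) = 4*T**2)
w = 2*sqrt(131) (w = sqrt(4*10**2 + 124) = sqrt(4*100 + 124) = sqrt(400 + 124) = sqrt(524) = 2*sqrt(131) ≈ 22.891)
K(H, r) = 143*H + 2*r*sqrt(131) (K(H, r) = 143*H + (2*sqrt(131))*r = 143*H + 2*r*sqrt(131))
K(129, -212)/(-24826) = (143*129 + 2*(-212)*sqrt(131))/(-24826) = (18447 - 424*sqrt(131))*(-1/24826) = -18447/24826 + 212*sqrt(131)/12413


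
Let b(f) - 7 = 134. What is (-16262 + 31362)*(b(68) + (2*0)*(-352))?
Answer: 2129100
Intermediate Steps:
b(f) = 141 (b(f) = 7 + 134 = 141)
(-16262 + 31362)*(b(68) + (2*0)*(-352)) = (-16262 + 31362)*(141 + (2*0)*(-352)) = 15100*(141 + 0*(-352)) = 15100*(141 + 0) = 15100*141 = 2129100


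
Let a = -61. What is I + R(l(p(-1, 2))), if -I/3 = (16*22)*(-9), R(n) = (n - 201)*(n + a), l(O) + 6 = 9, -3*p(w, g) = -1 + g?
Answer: 20988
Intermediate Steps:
p(w, g) = ⅓ - g/3 (p(w, g) = -(-1 + g)/3 = ⅓ - g/3)
l(O) = 3 (l(O) = -6 + 9 = 3)
R(n) = (-201 + n)*(-61 + n) (R(n) = (n - 201)*(n - 61) = (-201 + n)*(-61 + n))
I = 9504 (I = -3*16*22*(-9) = -1056*(-9) = -3*(-3168) = 9504)
I + R(l(p(-1, 2))) = 9504 + (12261 + 3² - 262*3) = 9504 + (12261 + 9 - 786) = 9504 + 11484 = 20988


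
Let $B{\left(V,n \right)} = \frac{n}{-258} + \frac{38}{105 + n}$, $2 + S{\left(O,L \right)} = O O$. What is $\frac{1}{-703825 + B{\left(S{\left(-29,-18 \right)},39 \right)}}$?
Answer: $- \frac{3096}{2179041851} \approx -1.4208 \cdot 10^{-6}$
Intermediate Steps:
$S{\left(O,L \right)} = -2 + O^{2}$ ($S{\left(O,L \right)} = -2 + O O = -2 + O^{2}$)
$B{\left(V,n \right)} = \frac{38}{105 + n} - \frac{n}{258}$ ($B{\left(V,n \right)} = n \left(- \frac{1}{258}\right) + \frac{38}{105 + n} = - \frac{n}{258} + \frac{38}{105 + n} = \frac{38}{105 + n} - \frac{n}{258}$)
$\frac{1}{-703825 + B{\left(S{\left(-29,-18 \right)},39 \right)}} = \frac{1}{-703825 + \frac{9804 - 39^{2} - 4095}{258 \left(105 + 39\right)}} = \frac{1}{-703825 + \frac{9804 - 1521 - 4095}{258 \cdot 144}} = \frac{1}{-703825 + \frac{1}{258} \cdot \frac{1}{144} \left(9804 - 1521 - 4095\right)} = \frac{1}{-703825 + \frac{1}{258} \cdot \frac{1}{144} \cdot 4188} = \frac{1}{-703825 + \frac{349}{3096}} = \frac{1}{- \frac{2179041851}{3096}} = - \frac{3096}{2179041851}$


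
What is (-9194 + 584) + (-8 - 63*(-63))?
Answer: -4649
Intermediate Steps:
(-9194 + 584) + (-8 - 63*(-63)) = -8610 + (-8 + 3969) = -8610 + 3961 = -4649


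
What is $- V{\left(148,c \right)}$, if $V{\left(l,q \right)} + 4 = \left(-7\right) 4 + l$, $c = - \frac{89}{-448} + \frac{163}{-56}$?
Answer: $-116$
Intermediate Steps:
$c = - \frac{1215}{448}$ ($c = \left(-89\right) \left(- \frac{1}{448}\right) + 163 \left(- \frac{1}{56}\right) = \frac{89}{448} - \frac{163}{56} = - \frac{1215}{448} \approx -2.7121$)
$V{\left(l,q \right)} = -32 + l$ ($V{\left(l,q \right)} = -4 + \left(\left(-7\right) 4 + l\right) = -4 + \left(-28 + l\right) = -32 + l$)
$- V{\left(148,c \right)} = - (-32 + 148) = \left(-1\right) 116 = -116$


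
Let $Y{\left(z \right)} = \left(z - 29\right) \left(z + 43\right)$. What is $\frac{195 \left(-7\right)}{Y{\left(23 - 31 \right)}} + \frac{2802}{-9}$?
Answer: $- \frac{34441}{111} \approx -310.28$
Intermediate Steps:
$Y{\left(z \right)} = \left(-29 + z\right) \left(43 + z\right)$
$\frac{195 \left(-7\right)}{Y{\left(23 - 31 \right)}} + \frac{2802}{-9} = \frac{195 \left(-7\right)}{-1247 + \left(23 - 31\right)^{2} + 14 \left(23 - 31\right)} + \frac{2802}{-9} = - \frac{1365}{-1247 + \left(23 - 31\right)^{2} + 14 \left(23 - 31\right)} + 2802 \left(- \frac{1}{9}\right) = - \frac{1365}{-1247 + \left(-8\right)^{2} + 14 \left(-8\right)} - \frac{934}{3} = - \frac{1365}{-1247 + 64 - 112} - \frac{934}{3} = - \frac{1365}{-1295} - \frac{934}{3} = \left(-1365\right) \left(- \frac{1}{1295}\right) - \frac{934}{3} = \frac{39}{37} - \frac{934}{3} = - \frac{34441}{111}$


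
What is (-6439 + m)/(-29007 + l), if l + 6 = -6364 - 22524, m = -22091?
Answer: 28530/57901 ≈ 0.49274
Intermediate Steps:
l = -28894 (l = -6 + (-6364 - 22524) = -6 - 28888 = -28894)
(-6439 + m)/(-29007 + l) = (-6439 - 22091)/(-29007 - 28894) = -28530/(-57901) = -28530*(-1/57901) = 28530/57901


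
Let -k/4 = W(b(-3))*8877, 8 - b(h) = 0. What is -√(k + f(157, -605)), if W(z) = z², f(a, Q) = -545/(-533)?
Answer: -I*√645595371083/533 ≈ -1507.5*I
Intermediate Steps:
f(a, Q) = 545/533 (f(a, Q) = -545*(-1/533) = 545/533)
b(h) = 8 (b(h) = 8 - 1*0 = 8 + 0 = 8)
k = -2272512 (k = -4*8²*8877 = -256*8877 = -4*568128 = -2272512)
-√(k + f(157, -605)) = -√(-2272512 + 545/533) = -√(-1211248351/533) = -I*√645595371083/533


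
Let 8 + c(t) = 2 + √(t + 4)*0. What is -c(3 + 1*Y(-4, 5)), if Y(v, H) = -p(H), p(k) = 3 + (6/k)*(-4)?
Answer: 6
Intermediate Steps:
p(k) = 3 - 24/k
Y(v, H) = -3 + 24/H (Y(v, H) = -(3 - 24/H) = -3 + 24/H)
c(t) = -6 (c(t) = -8 + (2 + √(t + 4)*0) = -8 + (2 + √(4 + t)*0) = -8 + (2 + 0) = -8 + 2 = -6)
-c(3 + 1*Y(-4, 5)) = -1*(-6) = 6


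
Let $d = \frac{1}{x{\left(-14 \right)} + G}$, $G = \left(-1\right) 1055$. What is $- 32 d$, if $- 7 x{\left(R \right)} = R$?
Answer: $\frac{32}{1053} \approx 0.030389$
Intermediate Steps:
$x{\left(R \right)} = - \frac{R}{7}$
$G = -1055$
$d = - \frac{1}{1053}$ ($d = \frac{1}{\left(- \frac{1}{7}\right) \left(-14\right) - 1055} = \frac{1}{2 - 1055} = \frac{1}{-1053} = - \frac{1}{1053} \approx -0.00094967$)
$- 32 d = \left(-32\right) \left(- \frac{1}{1053}\right) = \frac{32}{1053}$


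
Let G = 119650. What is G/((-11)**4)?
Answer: 119650/14641 ≈ 8.1723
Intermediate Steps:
G/((-11)**4) = 119650/((-11)**4) = 119650/14641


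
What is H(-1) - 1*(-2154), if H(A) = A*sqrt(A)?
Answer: 2154 - I ≈ 2154.0 - 1.0*I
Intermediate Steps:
H(A) = A**(3/2)
H(-1) - 1*(-2154) = (-1)**(3/2) - 1*(-2154) = -I + 2154 = 2154 - I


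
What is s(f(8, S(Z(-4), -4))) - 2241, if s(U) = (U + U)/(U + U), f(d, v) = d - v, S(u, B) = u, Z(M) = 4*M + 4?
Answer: -2240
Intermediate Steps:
Z(M) = 4 + 4*M
s(U) = 1 (s(U) = (2*U)/((2*U)) = (2*U)*(1/(2*U)) = 1)
s(f(8, S(Z(-4), -4))) - 2241 = 1 - 2241 = -2240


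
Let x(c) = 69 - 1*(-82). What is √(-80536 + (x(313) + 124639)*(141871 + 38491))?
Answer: 2*√5626823361 ≈ 1.5002e+5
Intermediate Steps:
x(c) = 151 (x(c) = 69 + 82 = 151)
√(-80536 + (x(313) + 124639)*(141871 + 38491)) = √(-80536 + (151 + 124639)*(141871 + 38491)) = √(-80536 + 124790*180362) = √(-80536 + 22507373980) = √22507293444 = 2*√5626823361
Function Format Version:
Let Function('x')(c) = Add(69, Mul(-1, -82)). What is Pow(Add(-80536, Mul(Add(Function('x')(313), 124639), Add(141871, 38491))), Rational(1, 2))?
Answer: Mul(2, Pow(5626823361, Rational(1, 2))) ≈ 1.5002e+5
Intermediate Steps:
Function('x')(c) = 151 (Function('x')(c) = Add(69, 82) = 151)
Pow(Add(-80536, Mul(Add(Function('x')(313), 124639), Add(141871, 38491))), Rational(1, 2)) = Pow(Add(-80536, Mul(Add(151, 124639), Add(141871, 38491))), Rational(1, 2)) = Pow(Add(-80536, Mul(124790, 180362)), Rational(1, 2)) = Pow(Add(-80536, 22507373980), Rational(1, 2)) = Pow(22507293444, Rational(1, 2)) = Mul(2, Pow(5626823361, Rational(1, 2)))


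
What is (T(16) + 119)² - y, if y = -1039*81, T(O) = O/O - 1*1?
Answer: 98320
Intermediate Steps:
T(O) = 0 (T(O) = 1 - 1 = 0)
y = -84159
(T(16) + 119)² - y = (0 + 119)² - 1*(-84159) = 119² + 84159 = 14161 + 84159 = 98320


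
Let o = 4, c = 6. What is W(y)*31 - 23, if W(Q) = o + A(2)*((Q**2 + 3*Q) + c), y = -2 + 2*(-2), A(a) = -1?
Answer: -643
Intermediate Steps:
y = -6 (y = -2 - 4 = -6)
W(Q) = -2 - Q**2 - 3*Q (W(Q) = 4 - ((Q**2 + 3*Q) + 6) = 4 - (6 + Q**2 + 3*Q) = 4 + (-6 - Q**2 - 3*Q) = -2 - Q**2 - 3*Q)
W(y)*31 - 23 = (-2 - 1*(-6)**2 - 3*(-6))*31 - 23 = (-2 - 1*36 + 18)*31 - 23 = (-2 - 36 + 18)*31 - 23 = -20*31 - 23 = -620 - 23 = -643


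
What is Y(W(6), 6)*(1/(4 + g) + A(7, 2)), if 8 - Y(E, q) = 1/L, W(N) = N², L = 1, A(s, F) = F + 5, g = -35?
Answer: 1512/31 ≈ 48.774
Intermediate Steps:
A(s, F) = 5 + F
Y(E, q) = 7 (Y(E, q) = 8 - 1/1 = 8 - 1*1 = 8 - 1 = 7)
Y(W(6), 6)*(1/(4 + g) + A(7, 2)) = 7*(1/(4 - 35) + (5 + 2)) = 7*(1/(-31) + 7) = 7*(-1/31 + 7) = 7*(216/31) = 1512/31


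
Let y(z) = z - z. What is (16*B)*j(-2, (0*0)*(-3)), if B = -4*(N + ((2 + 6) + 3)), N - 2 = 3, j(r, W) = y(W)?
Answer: 0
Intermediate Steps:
y(z) = 0
j(r, W) = 0
N = 5 (N = 2 + 3 = 5)
B = -64 (B = -4*(5 + ((2 + 6) + 3)) = -4*(5 + (8 + 3)) = -4*(5 + 11) = -4*16 = -64)
(16*B)*j(-2, (0*0)*(-3)) = (16*(-64))*0 = -1024*0 = 0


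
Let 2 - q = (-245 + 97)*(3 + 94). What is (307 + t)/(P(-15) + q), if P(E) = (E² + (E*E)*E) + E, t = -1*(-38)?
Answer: 115/3731 ≈ 0.030823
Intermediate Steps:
t = 38
P(E) = E + E² + E³ (P(E) = (E² + E²*E) + E = (E² + E³) + E = E + E² + E³)
q = 14358 (q = 2 - (-245 + 97)*(3 + 94) = 2 - (-148)*97 = 2 - 1*(-14356) = 2 + 14356 = 14358)
(307 + t)/(P(-15) + q) = (307 + 38)/(-15*(1 - 15 + (-15)²) + 14358) = 345/(-15*(1 - 15 + 225) + 14358) = 345/(-15*211 + 14358) = 345/(-3165 + 14358) = 345/11193 = 345*(1/11193) = 115/3731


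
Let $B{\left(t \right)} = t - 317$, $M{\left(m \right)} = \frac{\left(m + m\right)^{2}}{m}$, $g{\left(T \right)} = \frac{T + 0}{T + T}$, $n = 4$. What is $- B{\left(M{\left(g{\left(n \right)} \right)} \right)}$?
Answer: $315$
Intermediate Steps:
$g{\left(T \right)} = \frac{1}{2}$ ($g{\left(T \right)} = \frac{T}{2 T} = T \frac{1}{2 T} = \frac{1}{2}$)
$M{\left(m \right)} = 4 m$ ($M{\left(m \right)} = \frac{\left(2 m\right)^{2}}{m} = \frac{4 m^{2}}{m} = 4 m$)
$B{\left(t \right)} = -317 + t$ ($B{\left(t \right)} = t - 317 = -317 + t$)
$- B{\left(M{\left(g{\left(n \right)} \right)} \right)} = - (-317 + 4 \cdot \frac{1}{2}) = - (-317 + 2) = \left(-1\right) \left(-315\right) = 315$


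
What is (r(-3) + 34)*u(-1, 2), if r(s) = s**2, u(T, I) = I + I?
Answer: 172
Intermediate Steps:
u(T, I) = 2*I
(r(-3) + 34)*u(-1, 2) = ((-3)**2 + 34)*(2*2) = (9 + 34)*4 = 43*4 = 172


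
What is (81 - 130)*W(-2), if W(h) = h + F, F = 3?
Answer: -49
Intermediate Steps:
W(h) = 3 + h (W(h) = h + 3 = 3 + h)
(81 - 130)*W(-2) = (81 - 130)*(3 - 2) = -49*1 = -49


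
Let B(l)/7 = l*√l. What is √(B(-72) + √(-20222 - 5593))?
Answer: √(I*(√25815 - 3024*√2)) ≈ 45.365 - 45.365*I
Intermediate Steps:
B(l) = 7*l^(3/2) (B(l) = 7*(l*√l) = 7*l^(3/2))
√(B(-72) + √(-20222 - 5593)) = √(7*(-72)^(3/2) + √(-20222 - 5593)) = √(7*(-432*I*√2) + √(-25815)) = √(-3024*I*√2 + I*√25815) = √(I*√25815 - 3024*I*√2)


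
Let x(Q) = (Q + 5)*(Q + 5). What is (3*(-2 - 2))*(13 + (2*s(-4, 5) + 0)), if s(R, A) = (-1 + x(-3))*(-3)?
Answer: 60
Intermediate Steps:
x(Q) = (5 + Q)² (x(Q) = (5 + Q)*(5 + Q) = (5 + Q)²)
s(R, A) = -9 (s(R, A) = (-1 + (5 - 3)²)*(-3) = (-1 + 2²)*(-3) = (-1 + 4)*(-3) = 3*(-3) = -9)
(3*(-2 - 2))*(13 + (2*s(-4, 5) + 0)) = (3*(-2 - 2))*(13 + (2*(-9) + 0)) = (3*(-4))*(13 + (-18 + 0)) = -12*(13 - 18) = -12*(-5) = 60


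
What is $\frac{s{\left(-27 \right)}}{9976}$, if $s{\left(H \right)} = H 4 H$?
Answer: $\frac{729}{2494} \approx 0.2923$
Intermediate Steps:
$s{\left(H \right)} = 4 H^{2}$ ($s{\left(H \right)} = 4 H H = 4 H^{2}$)
$\frac{s{\left(-27 \right)}}{9976} = \frac{4 \left(-27\right)^{2}}{9976} = 4 \cdot 729 \cdot \frac{1}{9976} = 2916 \cdot \frac{1}{9976} = \frac{729}{2494}$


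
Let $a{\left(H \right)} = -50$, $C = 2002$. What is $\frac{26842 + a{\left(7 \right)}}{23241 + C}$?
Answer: $\frac{26792}{25243} \approx 1.0614$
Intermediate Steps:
$\frac{26842 + a{\left(7 \right)}}{23241 + C} = \frac{26842 - 50}{23241 + 2002} = \frac{26792}{25243}$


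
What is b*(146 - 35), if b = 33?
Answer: 3663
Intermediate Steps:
b*(146 - 35) = 33*(146 - 35) = 33*111 = 3663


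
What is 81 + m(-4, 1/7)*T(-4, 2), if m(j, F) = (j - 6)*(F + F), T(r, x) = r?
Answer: 647/7 ≈ 92.429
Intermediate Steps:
m(j, F) = 2*F*(-6 + j) (m(j, F) = (-6 + j)*(2*F) = 2*F*(-6 + j))
81 + m(-4, 1/7)*T(-4, 2) = 81 + (2*(-6 - 4)/7)*(-4) = 81 + (2*(⅐)*(-10))*(-4) = 81 - 20/7*(-4) = 81 + 80/7 = 647/7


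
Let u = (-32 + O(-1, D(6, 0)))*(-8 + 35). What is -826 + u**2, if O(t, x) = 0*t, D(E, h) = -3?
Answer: 745670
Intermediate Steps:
O(t, x) = 0
u = -864 (u = (-32 + 0)*(-8 + 35) = -32*27 = -864)
-826 + u**2 = -826 + (-864)**2 = -826 + 746496 = 745670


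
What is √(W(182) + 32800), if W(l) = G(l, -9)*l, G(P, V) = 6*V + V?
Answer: √21334 ≈ 146.06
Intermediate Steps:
G(P, V) = 7*V
W(l) = -63*l (W(l) = (7*(-9))*l = -63*l)
√(W(182) + 32800) = √(-63*182 + 32800) = √(-11466 + 32800) = √21334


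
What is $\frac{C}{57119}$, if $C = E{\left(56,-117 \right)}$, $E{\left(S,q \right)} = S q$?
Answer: $- \frac{6552}{57119} \approx -0.11471$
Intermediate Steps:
$C = -6552$ ($C = 56 \left(-117\right) = -6552$)
$\frac{C}{57119} = - \frac{6552}{57119}$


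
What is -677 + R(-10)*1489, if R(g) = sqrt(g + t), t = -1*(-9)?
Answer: -677 + 1489*I ≈ -677.0 + 1489.0*I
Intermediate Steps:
t = 9
R(g) = sqrt(9 + g) (R(g) = sqrt(g + 9) = sqrt(9 + g))
-677 + R(-10)*1489 = -677 + sqrt(9 - 10)*1489 = -677 + sqrt(-1)*1489 = -677 + I*1489 = -677 + 1489*I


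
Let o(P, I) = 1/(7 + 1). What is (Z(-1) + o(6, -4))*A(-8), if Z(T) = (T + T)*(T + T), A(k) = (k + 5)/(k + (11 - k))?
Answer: -9/8 ≈ -1.1250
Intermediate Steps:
A(k) = 5/11 + k/11 (A(k) = (5 + k)/11 = (5 + k)*(1/11) = 5/11 + k/11)
Z(T) = 4*T² (Z(T) = (2*T)*(2*T) = 4*T²)
o(P, I) = ⅛ (o(P, I) = 1/8 = ⅛)
(Z(-1) + o(6, -4))*A(-8) = (4*(-1)² + ⅛)*(5/11 + (1/11)*(-8)) = (4*1 + ⅛)*(5/11 - 8/11) = (4 + ⅛)*(-3/11) = (33/8)*(-3/11) = -9/8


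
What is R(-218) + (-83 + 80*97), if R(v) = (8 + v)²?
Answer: 51777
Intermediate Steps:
R(-218) + (-83 + 80*97) = (8 - 218)² + (-83 + 80*97) = (-210)² + (-83 + 7760) = 44100 + 7677 = 51777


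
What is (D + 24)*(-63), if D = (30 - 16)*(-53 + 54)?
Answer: -2394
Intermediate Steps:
D = 14 (D = 14*1 = 14)
(D + 24)*(-63) = (14 + 24)*(-63) = 38*(-63) = -2394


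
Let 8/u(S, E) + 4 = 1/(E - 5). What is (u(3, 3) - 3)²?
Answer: 1849/81 ≈ 22.827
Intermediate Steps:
u(S, E) = 8/(-4 + 1/(-5 + E)) (u(S, E) = 8/(-4 + 1/(E - 5)) = 8/(-4 + 1/(-5 + E)))
(u(3, 3) - 3)² = (8*(5 - 1*3)/(-21 + 4*3) - 3)² = (8*(5 - 3)/(-21 + 12) - 3)² = (8*2/(-9) - 3)² = (8*(-⅑)*2 - 3)² = (-16/9 - 3)² = (-43/9)² = 1849/81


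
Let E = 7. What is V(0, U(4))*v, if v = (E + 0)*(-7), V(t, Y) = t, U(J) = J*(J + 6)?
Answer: 0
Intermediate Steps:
U(J) = J*(6 + J)
v = -49 (v = (7 + 0)*(-7) = 7*(-7) = -49)
V(0, U(4))*v = 0*(-49) = 0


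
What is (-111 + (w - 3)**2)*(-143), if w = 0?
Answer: 14586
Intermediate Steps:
(-111 + (w - 3)**2)*(-143) = (-111 + (0 - 3)**2)*(-143) = (-111 + (-3)**2)*(-143) = (-111 + 9)*(-143) = -102*(-143) = 14586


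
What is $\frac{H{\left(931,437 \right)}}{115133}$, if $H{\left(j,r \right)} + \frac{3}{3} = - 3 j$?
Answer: $- \frac{2794}{115133} \approx -0.024268$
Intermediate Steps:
$H{\left(j,r \right)} = -1 - 3 j$
$\frac{H{\left(931,437 \right)}}{115133} = \frac{-1 - 2793}{115133} = \left(-1 - 2793\right) \frac{1}{115133} = \left(-2794\right) \frac{1}{115133} = - \frac{2794}{115133}$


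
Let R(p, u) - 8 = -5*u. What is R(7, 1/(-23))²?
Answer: 35721/529 ≈ 67.526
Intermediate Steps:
R(p, u) = 8 - 5*u
R(7, 1/(-23))² = (8 - 5/(-23))² = (8 - 5*(-1/23))² = (8 + 5/23)² = (189/23)² = 35721/529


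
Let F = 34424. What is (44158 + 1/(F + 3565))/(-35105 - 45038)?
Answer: -1677518263/3044552427 ≈ -0.55099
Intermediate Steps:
(44158 + 1/(F + 3565))/(-35105 - 45038) = (44158 + 1/(34424 + 3565))/(-35105 - 45038) = (44158 + 1/37989)/(-80143) = (44158 + 1/37989)*(-1/80143) = (1677518263/37989)*(-1/80143) = -1677518263/3044552427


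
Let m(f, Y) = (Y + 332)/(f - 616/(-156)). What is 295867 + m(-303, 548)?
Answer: 3450662501/11663 ≈ 2.9586e+5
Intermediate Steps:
m(f, Y) = (332 + Y)/(154/39 + f) (m(f, Y) = (332 + Y)/(f - 616*(-1/156)) = (332 + Y)/(f + 154/39) = (332 + Y)/(154/39 + f))
295867 + m(-303, 548) = 295867 + 39*(332 + 548)/(154 + 39*(-303)) = 295867 + 39*880/(154 - 11817) = 295867 + 39*880/(-11663) = 295867 + 39*(-1/11663)*880 = 295867 - 34320/11663 = 3450662501/11663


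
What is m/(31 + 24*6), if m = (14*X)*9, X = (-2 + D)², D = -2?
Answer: 288/25 ≈ 11.520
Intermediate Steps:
X = 16 (X = (-2 - 2)² = (-4)² = 16)
m = 2016 (m = (14*16)*9 = 224*9 = 2016)
m/(31 + 24*6) = 2016/(31 + 24*6) = 2016/(31 + 144) = 2016/175 = 2016*(1/175) = 288/25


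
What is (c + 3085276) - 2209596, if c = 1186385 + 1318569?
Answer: 3380634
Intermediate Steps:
c = 2504954
(c + 3085276) - 2209596 = (2504954 + 3085276) - 2209596 = 5590230 - 2209596 = 3380634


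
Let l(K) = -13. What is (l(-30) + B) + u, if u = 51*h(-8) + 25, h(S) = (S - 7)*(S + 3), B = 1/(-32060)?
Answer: 123014219/32060 ≈ 3837.0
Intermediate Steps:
B = -1/32060 ≈ -3.1192e-5
h(S) = (-7 + S)*(3 + S)
u = 3850 (u = 51*(-21 + (-8)² - 4*(-8)) + 25 = 51*(-21 + 64 + 32) + 25 = 51*75 + 25 = 3825 + 25 = 3850)
(l(-30) + B) + u = (-13 - 1/32060) + 3850 = -416781/32060 + 3850 = 123014219/32060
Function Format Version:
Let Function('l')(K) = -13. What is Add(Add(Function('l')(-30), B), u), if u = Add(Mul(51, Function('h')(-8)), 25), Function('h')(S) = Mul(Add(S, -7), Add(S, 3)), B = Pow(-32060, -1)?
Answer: Rational(123014219, 32060) ≈ 3837.0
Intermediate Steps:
B = Rational(-1, 32060) ≈ -3.1192e-5
Function('h')(S) = Mul(Add(-7, S), Add(3, S))
u = 3850 (u = Add(Mul(51, Add(-21, Pow(-8, 2), Mul(-4, -8))), 25) = Add(Mul(51, Add(-21, 64, 32)), 25) = Add(Mul(51, 75), 25) = Add(3825, 25) = 3850)
Add(Add(Function('l')(-30), B), u) = Add(Add(-13, Rational(-1, 32060)), 3850) = Add(Rational(-416781, 32060), 3850) = Rational(123014219, 32060)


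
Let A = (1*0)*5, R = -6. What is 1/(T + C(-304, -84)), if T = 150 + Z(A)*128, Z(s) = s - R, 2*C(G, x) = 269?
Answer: 2/2105 ≈ 0.00095012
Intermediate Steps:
C(G, x) = 269/2 (C(G, x) = (½)*269 = 269/2)
A = 0 (A = 0*5 = 0)
Z(s) = 6 + s (Z(s) = s - 1*(-6) = s + 6 = 6 + s)
T = 918 (T = 150 + (6 + 0)*128 = 150 + 6*128 = 150 + 768 = 918)
1/(T + C(-304, -84)) = 1/(918 + 269/2) = 1/(2105/2) = 2/2105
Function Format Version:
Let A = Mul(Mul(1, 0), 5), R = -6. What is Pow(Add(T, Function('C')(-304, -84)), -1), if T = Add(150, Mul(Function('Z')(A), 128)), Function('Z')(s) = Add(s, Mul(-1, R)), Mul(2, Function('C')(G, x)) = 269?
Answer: Rational(2, 2105) ≈ 0.00095012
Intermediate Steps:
Function('C')(G, x) = Rational(269, 2) (Function('C')(G, x) = Mul(Rational(1, 2), 269) = Rational(269, 2))
A = 0 (A = Mul(0, 5) = 0)
Function('Z')(s) = Add(6, s) (Function('Z')(s) = Add(s, Mul(-1, -6)) = Add(s, 6) = Add(6, s))
T = 918 (T = Add(150, Mul(Add(6, 0), 128)) = Add(150, Mul(6, 128)) = Add(150, 768) = 918)
Pow(Add(T, Function('C')(-304, -84)), -1) = Pow(Add(918, Rational(269, 2)), -1) = Pow(Rational(2105, 2), -1) = Rational(2, 2105)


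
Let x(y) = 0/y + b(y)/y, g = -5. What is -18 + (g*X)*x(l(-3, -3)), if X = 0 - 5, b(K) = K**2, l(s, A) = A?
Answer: -93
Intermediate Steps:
X = -5
x(y) = y (x(y) = 0/y + y**2/y = 0 + y = y)
-18 + (g*X)*x(l(-3, -3)) = -18 - 5*(-5)*(-3) = -18 + 25*(-3) = -18 - 75 = -93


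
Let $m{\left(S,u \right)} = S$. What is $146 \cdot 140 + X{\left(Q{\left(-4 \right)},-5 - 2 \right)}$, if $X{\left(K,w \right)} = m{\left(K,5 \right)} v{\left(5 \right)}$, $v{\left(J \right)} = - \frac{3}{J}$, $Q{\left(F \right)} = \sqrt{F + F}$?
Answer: $20440 - \frac{6 i \sqrt{2}}{5} \approx 20440.0 - 1.6971 i$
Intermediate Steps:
$Q{\left(F \right)} = \sqrt{2} \sqrt{F}$ ($Q{\left(F \right)} = \sqrt{2 F} = \sqrt{2} \sqrt{F}$)
$X{\left(K,w \right)} = - \frac{3 K}{5}$ ($X{\left(K,w \right)} = K \left(- \frac{3}{5}\right) = - \frac{3 K}{5}$)
$146 \cdot 140 + X{\left(Q{\left(-4 \right)},-5 - 2 \right)} = 146 \cdot 140 - \frac{3 \sqrt{2} \sqrt{-4}}{5} = 20440 - \frac{3 \sqrt{2} \cdot 2 i}{5} = 20440 - \frac{3 \cdot 2 i \sqrt{2}}{5} = 20440 - \frac{6 i \sqrt{2}}{5}$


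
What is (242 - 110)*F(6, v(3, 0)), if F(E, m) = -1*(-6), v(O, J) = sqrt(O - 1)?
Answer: 792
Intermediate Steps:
v(O, J) = sqrt(-1 + O)
F(E, m) = 6
(242 - 110)*F(6, v(3, 0)) = (242 - 110)*6 = 132*6 = 792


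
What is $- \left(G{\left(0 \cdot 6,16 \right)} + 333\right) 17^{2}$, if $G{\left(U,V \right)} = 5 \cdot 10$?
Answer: $-110687$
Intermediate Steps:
$G{\left(U,V \right)} = 50$
$- \left(G{\left(0 \cdot 6,16 \right)} + 333\right) 17^{2} = - \left(50 + 333\right) 17^{2} = - 383 \cdot 289 = \left(-1\right) 110687 = -110687$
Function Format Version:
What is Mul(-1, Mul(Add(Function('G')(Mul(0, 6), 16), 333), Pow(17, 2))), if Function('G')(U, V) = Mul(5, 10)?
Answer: -110687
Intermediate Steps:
Function('G')(U, V) = 50
Mul(-1, Mul(Add(Function('G')(Mul(0, 6), 16), 333), Pow(17, 2))) = Mul(-1, Mul(Add(50, 333), Pow(17, 2))) = Mul(-1, Mul(383, 289)) = Mul(-1, 110687) = -110687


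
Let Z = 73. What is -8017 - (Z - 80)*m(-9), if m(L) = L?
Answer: -8080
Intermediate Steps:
-8017 - (Z - 80)*m(-9) = -8017 - (73 - 80)*(-9) = -8017 - (-7)*(-9) = -8017 - 1*63 = -8017 - 63 = -8080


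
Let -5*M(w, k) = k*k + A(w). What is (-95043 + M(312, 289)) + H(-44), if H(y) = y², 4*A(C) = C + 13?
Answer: -2196549/20 ≈ -1.0983e+5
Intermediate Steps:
A(C) = 13/4 + C/4 (A(C) = (C + 13)/4 = (13 + C)/4 = 13/4 + C/4)
M(w, k) = -13/20 - k²/5 - w/20 (M(w, k) = -(k*k + (13/4 + w/4))/5 = -(k² + (13/4 + w/4))/5 = -(13/4 + k² + w/4)/5 = -13/20 - k²/5 - w/20)
(-95043 + M(312, 289)) + H(-44) = (-95043 + (-13/20 - ⅕*289² - 1/20*312)) + (-44)² = (-95043 + (-13/20 - ⅕*83521 - 78/5)) + 1936 = (-95043 + (-13/20 - 83521/5 - 78/5)) + 1936 = (-95043 - 334409/20) + 1936 = -2235269/20 + 1936 = -2196549/20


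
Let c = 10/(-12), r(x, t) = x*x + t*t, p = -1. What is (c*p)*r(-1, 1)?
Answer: 5/3 ≈ 1.6667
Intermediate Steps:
r(x, t) = t² + x² (r(x, t) = x² + t² = t² + x²)
c = -⅚ (c = 10*(-1/12) = -⅚ ≈ -0.83333)
(c*p)*r(-1, 1) = (-⅚*(-1))*(1² + (-1)²) = 5*(1 + 1)/6 = (⅚)*2 = 5/3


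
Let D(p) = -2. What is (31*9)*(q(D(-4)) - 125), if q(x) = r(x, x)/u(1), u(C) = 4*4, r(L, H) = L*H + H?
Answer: -278721/8 ≈ -34840.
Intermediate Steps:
r(L, H) = H + H*L (r(L, H) = H*L + H = H + H*L)
u(C) = 16
q(x) = x*(1 + x)/16 (q(x) = (x*(1 + x))/16 = (x*(1 + x))*(1/16) = x*(1 + x)/16)
(31*9)*(q(D(-4)) - 125) = (31*9)*((1/16)*(-2)*(1 - 2) - 125) = 279*((1/16)*(-2)*(-1) - 125) = 279*(⅛ - 125) = 279*(-999/8) = -278721/8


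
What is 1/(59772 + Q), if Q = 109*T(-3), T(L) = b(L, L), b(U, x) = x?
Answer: 1/59445 ≈ 1.6822e-5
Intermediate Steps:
T(L) = L
Q = -327 (Q = 109*(-3) = -327)
1/(59772 + Q) = 1/(59772 - 327) = 1/59445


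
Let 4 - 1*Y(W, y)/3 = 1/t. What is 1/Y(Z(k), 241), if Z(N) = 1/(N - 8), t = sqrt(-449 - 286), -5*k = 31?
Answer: 980/11761 - 7*I*sqrt(15)/35283 ≈ 0.083326 - 0.00076838*I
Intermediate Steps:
k = -31/5 (k = -1/5*31 = -31/5 ≈ -6.2000)
t = 7*I*sqrt(15) (t = sqrt(-735) = 7*I*sqrt(15) ≈ 27.111*I)
Z(N) = 1/(-8 + N)
Y(W, y) = 12 + I*sqrt(15)/35 (Y(W, y) = 12 - 3*(-I*sqrt(15)/105) = 12 - (-1)*I*sqrt(15)/35 = 12 + I*sqrt(15)/35)
1/Y(Z(k), 241) = 1/(12 + I*sqrt(15)/35)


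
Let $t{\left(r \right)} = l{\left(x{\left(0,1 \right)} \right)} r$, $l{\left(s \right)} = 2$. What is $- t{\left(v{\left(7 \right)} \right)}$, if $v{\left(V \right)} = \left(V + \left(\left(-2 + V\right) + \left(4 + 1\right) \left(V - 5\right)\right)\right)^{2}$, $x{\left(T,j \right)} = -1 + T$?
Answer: $-968$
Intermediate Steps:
$v{\left(V \right)} = \left(-27 + 7 V\right)^{2}$ ($v{\left(V \right)} = \left(V + \left(\left(-2 + V\right) + 5 \left(-5 + V\right)\right)\right)^{2} = \left(V + \left(\left(-2 + V\right) + \left(-25 + 5 V\right)\right)\right)^{2} = \left(V + \left(-27 + 6 V\right)\right)^{2} = \left(-27 + 7 V\right)^{2}$)
$t{\left(r \right)} = 2 r$
$- t{\left(v{\left(7 \right)} \right)} = - 2 \left(-27 + 7 \cdot 7\right)^{2} = - 2 \left(-27 + 49\right)^{2} = - 2 \cdot 22^{2} = - 2 \cdot 484 = \left(-1\right) 968 = -968$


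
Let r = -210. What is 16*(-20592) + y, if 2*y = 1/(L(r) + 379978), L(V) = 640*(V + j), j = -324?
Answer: -25183521791/76436 ≈ -3.2947e+5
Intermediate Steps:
L(V) = -207360 + 640*V (L(V) = 640*(V - 324) = 640*(-324 + V) = -207360 + 640*V)
y = 1/76436 (y = 1/(2*((-207360 + 640*(-210)) + 379978)) = 1/(2*((-207360 - 134400) + 379978)) = 1/(2*(-341760 + 379978)) = (½)/38218 = (½)*(1/38218) = 1/76436 ≈ 1.3083e-5)
16*(-20592) + y = 16*(-20592) + 1/76436 = -329472 + 1/76436 = -25183521791/76436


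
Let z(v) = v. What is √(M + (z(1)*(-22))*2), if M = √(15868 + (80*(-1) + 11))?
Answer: √(-44 + √15799) ≈ 9.0385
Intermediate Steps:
M = √15799 (M = √(15868 + (-80 + 11)) = √(15868 - 69) = √15799 ≈ 125.69)
√(M + (z(1)*(-22))*2) = √(√15799 + (1*(-22))*2) = √(√15799 - 22*2) = √(√15799 - 44) = √(-44 + √15799)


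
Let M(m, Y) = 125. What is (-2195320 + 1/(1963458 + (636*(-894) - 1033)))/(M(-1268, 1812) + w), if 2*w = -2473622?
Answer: 3059927024119/1723743650926 ≈ 1.7752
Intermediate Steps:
w = -1236811 (w = (½)*(-2473622) = -1236811)
(-2195320 + 1/(1963458 + (636*(-894) - 1033)))/(M(-1268, 1812) + w) = (-2195320 + 1/(1963458 + (636*(-894) - 1033)))/(125 - 1236811) = (-2195320 + 1/(1963458 + (-568584 - 1033)))/(-1236686) = (-2195320 + 1/(1963458 - 569617))*(-1/1236686) = (-2195320 + 1/1393841)*(-1/1236686) = -3059927024119/1393841*(-1/1236686) = 3059927024119/1723743650926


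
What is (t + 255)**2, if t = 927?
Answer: 1397124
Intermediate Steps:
(t + 255)**2 = (927 + 255)**2 = 1182**2 = 1397124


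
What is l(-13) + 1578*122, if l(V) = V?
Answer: 192503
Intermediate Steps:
l(-13) + 1578*122 = -13 + 1578*122 = -13 + 192516 = 192503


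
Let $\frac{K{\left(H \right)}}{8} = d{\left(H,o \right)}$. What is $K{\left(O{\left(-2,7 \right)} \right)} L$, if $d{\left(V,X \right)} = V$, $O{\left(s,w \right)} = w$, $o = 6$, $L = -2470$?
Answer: $-138320$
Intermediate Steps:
$K{\left(H \right)} = 8 H$
$K{\left(O{\left(-2,7 \right)} \right)} L = 8 \cdot 7 \left(-2470\right) = 56 \left(-2470\right) = -138320$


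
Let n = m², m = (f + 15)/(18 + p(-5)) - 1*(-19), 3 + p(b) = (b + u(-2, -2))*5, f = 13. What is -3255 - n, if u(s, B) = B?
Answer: -89119/25 ≈ -3564.8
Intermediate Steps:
p(b) = -13 + 5*b (p(b) = -3 + (b - 2)*5 = -3 + (-2 + b)*5 = -3 + (-10 + 5*b) = -13 + 5*b)
m = 88/5 (m = (13 + 15)/(18 + (-13 + 5*(-5))) - 1*(-19) = 28/(18 + (-13 - 25)) + 19 = 28/(18 - 38) + 19 = 28/(-20) + 19 = 28*(-1/20) + 19 = -7/5 + 19 = 88/5 ≈ 17.600)
n = 7744/25 (n = (88/5)² = 7744/25 ≈ 309.76)
-3255 - n = -3255 - 1*7744/25 = -3255 - 7744/25 = -89119/25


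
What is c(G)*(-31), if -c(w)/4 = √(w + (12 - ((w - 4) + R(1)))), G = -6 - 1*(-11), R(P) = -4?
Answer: 248*√5 ≈ 554.54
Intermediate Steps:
G = 5 (G = -6 + 11 = 5)
c(w) = -8*√5 (c(w) = -4*√(w + (12 - ((w - 4) - 4))) = -4*√(w + (12 - ((-4 + w) - 4))) = -4*√(w + (12 - (-8 + w))) = -4*√(w + (12 + (8 - w))) = -4*√(w + (20 - w)) = -8*√5)
c(G)*(-31) = -8*√5*(-31) = 248*√5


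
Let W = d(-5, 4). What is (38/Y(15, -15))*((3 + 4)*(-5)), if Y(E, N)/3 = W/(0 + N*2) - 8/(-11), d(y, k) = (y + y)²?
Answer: 7315/43 ≈ 170.12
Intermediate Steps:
d(y, k) = 4*y² (d(y, k) = (2*y)² = 4*y²)
W = 100 (W = 4*(-5)² = 4*25 = 100)
Y(E, N) = 24/11 + 150/N (Y(E, N) = 3*(100/(0 + N*2) - 8/(-11)) = 3*(100/(0 + 2*N) - 8*(-1/11)) = 3*(100/((2*N)) + 8/11) = 3*(100*(1/(2*N)) + 8/11) = 3*(50/N + 8/11) = 3*(8/11 + 50/N) = 24/11 + 150/N)
(38/Y(15, -15))*((3 + 4)*(-5)) = (38/(24/11 + 150/(-15)))*((3 + 4)*(-5)) = (38/(24/11 + 150*(-1/15)))*(7*(-5)) = (38/(24/11 - 10))*(-35) = (38/(-86/11))*(-35) = (38*(-11/86))*(-35) = -209/43*(-35) = 7315/43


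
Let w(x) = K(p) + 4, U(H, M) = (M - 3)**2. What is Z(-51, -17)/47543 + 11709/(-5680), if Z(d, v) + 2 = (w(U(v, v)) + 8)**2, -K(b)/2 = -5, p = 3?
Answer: -553943227/270044240 ≈ -2.0513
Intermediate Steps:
U(H, M) = (-3 + M)**2
K(b) = 10 (K(b) = -2*(-5) = 10)
w(x) = 14 (w(x) = 10 + 4 = 14)
Z(d, v) = 482 (Z(d, v) = -2 + (14 + 8)**2 = -2 + 22**2 = -2 + 484 = 482)
Z(-51, -17)/47543 + 11709/(-5680) = 482/47543 + 11709/(-5680) = 482*(1/47543) + 11709*(-1/5680) = 482/47543 - 11709/5680 = -553943227/270044240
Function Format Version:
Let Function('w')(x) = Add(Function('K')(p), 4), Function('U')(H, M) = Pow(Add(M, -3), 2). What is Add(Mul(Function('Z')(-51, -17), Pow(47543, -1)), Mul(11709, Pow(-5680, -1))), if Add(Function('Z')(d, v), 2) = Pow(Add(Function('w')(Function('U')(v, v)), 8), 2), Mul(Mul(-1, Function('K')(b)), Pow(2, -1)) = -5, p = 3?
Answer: Rational(-553943227, 270044240) ≈ -2.0513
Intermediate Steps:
Function('U')(H, M) = Pow(Add(-3, M), 2)
Function('K')(b) = 10 (Function('K')(b) = Mul(-2, -5) = 10)
Function('w')(x) = 14 (Function('w')(x) = Add(10, 4) = 14)
Function('Z')(d, v) = 482 (Function('Z')(d, v) = Add(-2, Pow(Add(14, 8), 2)) = Add(-2, Pow(22, 2)) = Add(-2, 484) = 482)
Add(Mul(Function('Z')(-51, -17), Pow(47543, -1)), Mul(11709, Pow(-5680, -1))) = Add(Mul(482, Pow(47543, -1)), Mul(11709, Pow(-5680, -1))) = Add(Mul(482, Rational(1, 47543)), Mul(11709, Rational(-1, 5680))) = Add(Rational(482, 47543), Rational(-11709, 5680)) = Rational(-553943227, 270044240)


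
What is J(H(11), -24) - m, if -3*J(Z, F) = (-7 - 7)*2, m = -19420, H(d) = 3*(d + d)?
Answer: 58288/3 ≈ 19429.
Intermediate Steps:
H(d) = 6*d (H(d) = 3*(2*d) = 6*d)
J(Z, F) = 28/3 (J(Z, F) = -(-7 - 7)*2/3 = -(-14)*2/3 = -⅓*(-28) = 28/3)
J(H(11), -24) - m = 28/3 - 1*(-19420) = 28/3 + 19420 = 58288/3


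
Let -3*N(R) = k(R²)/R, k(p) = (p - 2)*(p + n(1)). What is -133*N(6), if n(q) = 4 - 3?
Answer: 83657/9 ≈ 9295.2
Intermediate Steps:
n(q) = 1
k(p) = (1 + p)*(-2 + p) (k(p) = (p - 2)*(p + 1) = (-2 + p)*(1 + p) = (1 + p)*(-2 + p))
N(R) = -(-2 + R⁴ - R²)/(3*R) (N(R) = -(-2 + (R²)² - R²)/(3*R) = -(-2 + R⁴ - R²)/(3*R))
-133*N(6) = -133*(2 + 6² - 1*6⁴)/(3*6) = -133*(2 + 36 - 1*1296)/(3*6) = -133*(2 + 36 - 1296)/(3*6) = -133*(-1258)/(3*6) = -133*(-629/9) = 83657/9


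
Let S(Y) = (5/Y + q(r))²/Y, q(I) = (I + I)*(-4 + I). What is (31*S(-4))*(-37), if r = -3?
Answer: 30474643/64 ≈ 4.7617e+5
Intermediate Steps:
q(I) = 2*I*(-4 + I) (q(I) = (2*I)*(-4 + I) = 2*I*(-4 + I))
S(Y) = (42 + 5/Y)²/Y (S(Y) = (5/Y + 2*(-3)*(-4 - 3))²/Y = (5/Y + 2*(-3)*(-7))²/Y = (5/Y + 42)²/Y = (42 + 5/Y)²/Y)
(31*S(-4))*(-37) = (31*((5 + 42*(-4))²/(-4)³))*(-37) = (31*(-(5 - 168)²/64))*(-37) = (31*(-1/64*(-163)²))*(-37) = (31*(-1/64*26569))*(-37) = (31*(-26569/64))*(-37) = -823639/64*(-37) = 30474643/64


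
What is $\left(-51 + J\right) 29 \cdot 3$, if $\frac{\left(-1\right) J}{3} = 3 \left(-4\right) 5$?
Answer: $11223$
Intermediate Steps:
$J = 180$ ($J = - 3 \cdot 3 \left(-4\right) 5 = - 3 \left(\left(-12\right) 5\right) = \left(-3\right) \left(-60\right) = 180$)
$\left(-51 + J\right) 29 \cdot 3 = \left(-51 + 180\right) 29 \cdot 3 = 129 \cdot 87 = 11223$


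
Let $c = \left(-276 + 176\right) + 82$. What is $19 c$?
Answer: $-342$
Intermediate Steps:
$c = -18$ ($c = -100 + 82 = -18$)
$19 c = 19 \left(-18\right) = -342$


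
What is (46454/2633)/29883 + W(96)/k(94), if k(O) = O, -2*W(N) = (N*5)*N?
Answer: -906413753942/3698051133 ≈ -245.11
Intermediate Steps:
W(N) = -5*N**2/2 (W(N) = -N*5*N/2 = -5*N*N/2 = -5*N**2/2)
(46454/2633)/29883 + W(96)/k(94) = (46454/2633)/29883 - 5/2*96**2/94 = (46454*(1/2633))*(1/29883) - 5/2*9216*(1/94) = (46454/2633)*(1/29883) - 23040*1/94 = 46454/78681939 - 11520/47 = -906413753942/3698051133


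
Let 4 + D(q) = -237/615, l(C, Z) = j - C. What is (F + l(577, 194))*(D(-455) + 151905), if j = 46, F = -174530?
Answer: -5451334067186/205 ≈ -2.6592e+10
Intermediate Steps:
l(C, Z) = 46 - C
D(q) = -899/205 (D(q) = -4 - 237/615 = -4 - 237*1/615 = -4 - 79/205 = -899/205)
(F + l(577, 194))*(D(-455) + 151905) = (-174530 + (46 - 1*577))*(-899/205 + 151905) = (-174530 + (46 - 577))*(31139626/205) = (-174530 - 531)*(31139626/205) = -175061*31139626/205 = -5451334067186/205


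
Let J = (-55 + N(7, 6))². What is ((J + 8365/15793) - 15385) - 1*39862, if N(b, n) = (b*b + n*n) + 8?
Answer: -849702414/15793 ≈ -53803.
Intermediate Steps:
N(b, n) = 8 + b² + n² (N(b, n) = (b² + n²) + 8 = 8 + b² + n²)
J = 1444 (J = (-55 + (8 + 7² + 6²))² = (-55 + (8 + 49 + 36))² = (-55 + 93)² = 38² = 1444)
((J + 8365/15793) - 15385) - 1*39862 = ((1444 + 8365/15793) - 15385) - 1*39862 = ((1444 + 8365*(1/15793)) - 15385) - 39862 = ((1444 + 8365/15793) - 15385) - 39862 = (22813457/15793 - 15385) - 39862 = -220161848/15793 - 39862 = -849702414/15793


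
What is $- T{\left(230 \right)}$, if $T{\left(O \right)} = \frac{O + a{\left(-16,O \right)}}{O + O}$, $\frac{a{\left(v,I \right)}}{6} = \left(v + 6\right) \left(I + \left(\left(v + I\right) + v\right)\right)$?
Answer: $\frac{2545}{46} \approx 55.326$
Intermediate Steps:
$a{\left(v,I \right)} = 6 \left(6 + v\right) \left(2 I + 2 v\right)$ ($a{\left(v,I \right)} = 6 \left(v + 6\right) \left(I + \left(\left(v + I\right) + v\right)\right) = 6 \left(6 + v\right) \left(I + \left(\left(I + v\right) + v\right)\right) = 6 \left(6 + v\right) \left(I + \left(I + 2 v\right)\right) = 6 \left(6 + v\right) \left(2 I + 2 v\right)$)
$T{\left(O \right)} = \frac{1920 - 119 O}{2 O}$ ($T{\left(O \right)} = \frac{O + \left(12 \left(-16\right)^{2} + 72 O + 72 \left(-16\right) + 12 O \left(-16\right)\right)}{O + O} = \frac{O + \left(12 \cdot 256 + 72 O - 1152 - 192 O\right)}{2 O} = \left(O + \left(3072 + 72 O - 1152 - 192 O\right)\right) \frac{1}{2 O} = \left(O - \left(-1920 + 120 O\right)\right) \frac{1}{2 O} = \left(1920 - 119 O\right) \frac{1}{2 O} = \frac{1920 - 119 O}{2 O}$)
$- T{\left(230 \right)} = - (- \frac{119}{2} + \frac{960}{230}) = - (- \frac{119}{2} + 960 \cdot \frac{1}{230}) = - (- \frac{119}{2} + \frac{96}{23}) = \left(-1\right) \left(- \frac{2545}{46}\right) = \frac{2545}{46}$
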